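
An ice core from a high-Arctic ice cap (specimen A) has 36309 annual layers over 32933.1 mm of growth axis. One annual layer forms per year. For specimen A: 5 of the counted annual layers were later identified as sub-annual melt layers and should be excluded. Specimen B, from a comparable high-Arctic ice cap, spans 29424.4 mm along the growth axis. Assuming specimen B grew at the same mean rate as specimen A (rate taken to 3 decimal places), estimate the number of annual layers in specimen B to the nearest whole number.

Specimen A: after corrections the count is 36309 − 5 = 36304 annual layers.
A: 32933.1 mm over 36304 years gives 32933.1 / 36304 ≈ 0.907 mm/yr.
For B, 29424.4 / 0.907 = 32441.46 years ≈ 32441 annual layers.

32441 annual layers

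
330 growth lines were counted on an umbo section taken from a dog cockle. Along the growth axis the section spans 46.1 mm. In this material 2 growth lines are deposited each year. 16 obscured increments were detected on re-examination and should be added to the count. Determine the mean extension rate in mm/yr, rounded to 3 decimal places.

0.266 mm/yr

Correcting the raw count gives 330 + 16 = 346 true growth lines.
346 growth lines at 2 per year is 346 / 2 = 173 years.
Mean rate = 46.1 mm / 173 years ≈ 0.266 mm/yr.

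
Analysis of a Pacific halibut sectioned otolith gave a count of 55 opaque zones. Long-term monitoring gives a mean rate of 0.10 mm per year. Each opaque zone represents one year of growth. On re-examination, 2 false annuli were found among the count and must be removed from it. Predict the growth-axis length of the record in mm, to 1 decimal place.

After corrections the count is 55 − 2 = 53 opaque zones.
Length ≈ 0.10 × 53 = 5.3 mm.

5.3 mm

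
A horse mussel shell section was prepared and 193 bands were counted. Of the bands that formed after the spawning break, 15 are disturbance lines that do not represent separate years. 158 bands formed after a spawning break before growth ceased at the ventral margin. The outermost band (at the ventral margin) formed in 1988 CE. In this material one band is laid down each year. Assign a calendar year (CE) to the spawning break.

1845 CE

158 bands post-date the spawning break.
Removing the 15 false bands leaves 158 − 15 = 143 true bands beyond the spawning break.
Counting back 143 years from 1988 CE places the spawning break in 1988 − 143 = 1845 CE.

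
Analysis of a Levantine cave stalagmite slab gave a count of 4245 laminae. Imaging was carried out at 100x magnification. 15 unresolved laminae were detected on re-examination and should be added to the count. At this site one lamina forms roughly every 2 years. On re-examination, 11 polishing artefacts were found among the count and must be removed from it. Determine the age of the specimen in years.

True lamina count = 4245 − 11 + 15 = 4249.
At 2 years per lamina, 4249 × 2 = 8498 years.

8498 years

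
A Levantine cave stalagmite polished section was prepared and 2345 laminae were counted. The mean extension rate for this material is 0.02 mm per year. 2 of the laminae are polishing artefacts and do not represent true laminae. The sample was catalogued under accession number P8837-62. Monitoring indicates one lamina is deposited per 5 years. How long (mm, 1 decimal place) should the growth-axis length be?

234.3 mm

After corrections the count is 2345 − 2 = 2343 laminae.
At 5 years per lamina, 2343 × 5 = 11715 years.
Predicted length = 0.02 mm/year × 11715 years = 234.3 mm.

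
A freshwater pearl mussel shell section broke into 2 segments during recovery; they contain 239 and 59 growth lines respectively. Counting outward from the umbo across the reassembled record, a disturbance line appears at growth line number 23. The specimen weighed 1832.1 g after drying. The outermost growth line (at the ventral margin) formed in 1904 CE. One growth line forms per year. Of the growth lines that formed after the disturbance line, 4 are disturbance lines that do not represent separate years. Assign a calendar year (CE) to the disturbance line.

1633 CE

Total growth lines = 239 + 59 = 298.
Between growth line 23 and the ventral margin there are 298 − 23 = 275 growth lines.
Excluding 4 false growth lines: 275 − 4 = 271.
1904 − 271 = 1633 CE.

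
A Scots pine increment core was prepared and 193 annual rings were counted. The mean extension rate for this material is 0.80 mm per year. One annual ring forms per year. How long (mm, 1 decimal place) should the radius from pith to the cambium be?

193 years of growth are recorded.
Length ≈ 0.80 × 193 = 154.4 mm.

154.4 mm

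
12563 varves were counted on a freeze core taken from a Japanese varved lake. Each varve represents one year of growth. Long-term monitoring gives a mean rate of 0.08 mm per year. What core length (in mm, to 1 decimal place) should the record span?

12563 years of growth are recorded.
Predicted length = 0.08 mm/year × 12563 years = 1005.0 mm.

1005.0 mm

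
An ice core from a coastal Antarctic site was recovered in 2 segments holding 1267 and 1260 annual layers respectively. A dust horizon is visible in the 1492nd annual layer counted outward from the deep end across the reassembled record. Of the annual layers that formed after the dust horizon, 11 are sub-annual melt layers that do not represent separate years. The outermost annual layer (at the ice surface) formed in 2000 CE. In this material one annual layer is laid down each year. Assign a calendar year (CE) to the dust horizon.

Total annual layers = 1267 + 1260 = 2527.
Between annual layer 1492 and the ice surface there are 2527 − 1492 = 1035 annual layers.
Removing the 11 false annual layers leaves 1035 − 11 = 1024 true annual layers beyond the dust horizon.
The annual layer at the ice surface is 2000 CE, so the dust horizon dates to 2000 − 1024 = 976 CE.

976 CE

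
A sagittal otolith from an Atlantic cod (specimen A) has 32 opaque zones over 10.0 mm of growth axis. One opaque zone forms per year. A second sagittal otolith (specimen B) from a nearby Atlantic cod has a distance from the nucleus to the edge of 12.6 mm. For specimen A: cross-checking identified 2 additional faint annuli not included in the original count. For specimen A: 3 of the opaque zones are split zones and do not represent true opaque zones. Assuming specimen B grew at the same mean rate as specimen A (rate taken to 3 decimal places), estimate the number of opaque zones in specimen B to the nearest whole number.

Specimen A: after corrections the count is 32 − 3 + 2 = 31 opaque zones.
A: Extension rate ≈ 10.0 / 31 = 0.323 mm/yr.
For B, 12.6 / 0.323 = 39.01 years ≈ 39 opaque zones.

39 opaque zones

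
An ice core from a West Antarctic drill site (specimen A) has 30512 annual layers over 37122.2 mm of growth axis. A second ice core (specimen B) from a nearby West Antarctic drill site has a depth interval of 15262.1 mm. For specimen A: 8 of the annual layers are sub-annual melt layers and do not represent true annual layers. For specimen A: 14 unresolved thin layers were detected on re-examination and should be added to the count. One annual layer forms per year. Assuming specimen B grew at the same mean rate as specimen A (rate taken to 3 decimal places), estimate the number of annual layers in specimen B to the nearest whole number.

12551 annual layers

Specimen A: true annual layer count = 30512 − 8 + 14 = 30518.
A: 37122.2 mm over 30518 years gives 37122.2 / 30518 ≈ 1.216 mm/year.
For B, 15262.1 / 1.216 = 12551.07 years ≈ 12551 annual layers.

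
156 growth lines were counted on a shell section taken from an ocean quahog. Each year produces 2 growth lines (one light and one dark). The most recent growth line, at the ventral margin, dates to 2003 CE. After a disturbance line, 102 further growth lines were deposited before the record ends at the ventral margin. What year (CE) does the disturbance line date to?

1952 CE

There are 102 growth lines younger than the disturbance line.
102 growth lines at 2 per year is 102 / 2 = 51 years.
Counting back 51 years from 2003 CE places the disturbance line in 2003 − 51 = 1952 CE.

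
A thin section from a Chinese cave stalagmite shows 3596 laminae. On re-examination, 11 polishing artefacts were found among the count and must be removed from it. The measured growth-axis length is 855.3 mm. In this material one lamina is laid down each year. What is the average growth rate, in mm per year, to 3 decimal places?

After corrections the count is 3596 − 11 = 3585 laminae.
Extension rate ≈ 855.3 / 3585 = 0.239 mm per year.

0.239 mm per year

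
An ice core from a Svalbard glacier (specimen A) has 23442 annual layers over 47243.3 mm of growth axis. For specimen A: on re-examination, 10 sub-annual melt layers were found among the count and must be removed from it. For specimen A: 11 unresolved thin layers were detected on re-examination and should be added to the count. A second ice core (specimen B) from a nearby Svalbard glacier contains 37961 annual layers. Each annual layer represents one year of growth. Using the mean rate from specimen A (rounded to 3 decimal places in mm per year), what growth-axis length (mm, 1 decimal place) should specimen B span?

Specimen A: adjusted count: 23442 − 10 + 11 = 23443 annual layers.
A: 47243.3 mm over 23443 years gives 47243.3 / 23443 ≈ 2.015 mm/yr.
B's length ≈ 2.015 × 37961 = 76491.4 mm.

76491.4 mm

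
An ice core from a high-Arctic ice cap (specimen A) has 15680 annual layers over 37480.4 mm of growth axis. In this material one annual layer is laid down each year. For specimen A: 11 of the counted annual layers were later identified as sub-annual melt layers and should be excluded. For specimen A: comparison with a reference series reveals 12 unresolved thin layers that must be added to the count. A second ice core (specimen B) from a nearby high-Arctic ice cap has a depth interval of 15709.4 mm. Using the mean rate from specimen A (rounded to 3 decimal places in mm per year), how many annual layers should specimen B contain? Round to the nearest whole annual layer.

6573 annual layers

Specimen A: adjusted count: 15680 − 11 + 12 = 15681 annual layers.
A: Mean rate = 37480.4 mm / 15681 years ≈ 2.390 mm per year.
B spans 15709.4 / 2.390 = 6572.97 years ≈ 6573 annual layers.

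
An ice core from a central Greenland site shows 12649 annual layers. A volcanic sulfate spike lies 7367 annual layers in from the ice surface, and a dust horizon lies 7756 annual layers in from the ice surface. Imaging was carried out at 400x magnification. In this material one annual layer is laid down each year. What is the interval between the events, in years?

389 years

Separation: 7756 − 7367 = 389 annual layers.
That is 389 years at one annual layer per year.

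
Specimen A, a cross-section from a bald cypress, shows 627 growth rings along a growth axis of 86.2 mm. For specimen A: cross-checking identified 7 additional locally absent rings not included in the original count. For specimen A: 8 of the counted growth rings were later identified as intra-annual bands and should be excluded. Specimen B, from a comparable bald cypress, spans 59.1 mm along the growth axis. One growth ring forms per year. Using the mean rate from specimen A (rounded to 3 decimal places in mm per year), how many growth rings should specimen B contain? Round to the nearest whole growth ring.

428 growth rings

Specimen A: after corrections the count is 627 − 8 + 7 = 626 growth rings.
A: Mean rate = 86.2 mm / 626 years ≈ 0.138 mm/year.
Specimen B: 59.1 mm / 0.138 mm per year = 428.26 years ≈ 428 growth rings.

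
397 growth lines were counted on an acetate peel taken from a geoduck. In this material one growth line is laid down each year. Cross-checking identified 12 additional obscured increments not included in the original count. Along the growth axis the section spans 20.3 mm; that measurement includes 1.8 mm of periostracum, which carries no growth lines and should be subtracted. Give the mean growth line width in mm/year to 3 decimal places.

After corrections the count is 397 + 12 = 409 growth lines.
The growth record spans 20.3 − 1.8 = 18.5 mm.
Extension rate ≈ 18.5 / 409 = 0.045 mm/year.

0.045 mm/year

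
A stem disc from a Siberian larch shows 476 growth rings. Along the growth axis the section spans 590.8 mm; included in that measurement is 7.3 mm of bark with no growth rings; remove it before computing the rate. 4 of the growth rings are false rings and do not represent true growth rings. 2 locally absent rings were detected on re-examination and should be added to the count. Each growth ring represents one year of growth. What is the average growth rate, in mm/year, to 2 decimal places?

1.23 mm/year

Adjusted count: 476 − 4 + 2 = 474 growth rings.
Removing the 7.3 mm offcut leaves 590.8 − 7.3 = 583.5 mm.
Mean rate = 583.5 mm / 474 years ≈ 1.23 mm/year.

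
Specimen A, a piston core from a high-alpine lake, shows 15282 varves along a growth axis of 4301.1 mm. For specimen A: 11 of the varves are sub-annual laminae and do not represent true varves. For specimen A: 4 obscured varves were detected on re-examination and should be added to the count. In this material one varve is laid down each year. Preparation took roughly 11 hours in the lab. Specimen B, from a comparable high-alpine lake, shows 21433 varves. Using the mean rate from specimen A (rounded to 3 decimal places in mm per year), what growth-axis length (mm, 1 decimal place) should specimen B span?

Specimen A: adjusted count: 15282 − 11 + 4 = 15275 varves.
A: Mean rate = 4301.1 mm / 15275 years ≈ 0.282 mm/year.
B's length ≈ 0.282 × 21433 = 6044.1 mm.

6044.1 mm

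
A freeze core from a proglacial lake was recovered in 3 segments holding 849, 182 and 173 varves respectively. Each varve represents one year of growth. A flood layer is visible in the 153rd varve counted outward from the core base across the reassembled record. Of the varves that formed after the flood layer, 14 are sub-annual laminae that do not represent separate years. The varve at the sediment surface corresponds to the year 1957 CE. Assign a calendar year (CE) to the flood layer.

920 CE

Total varves = 849 + 182 + 173 = 1204.
1204 − 153 = 1051 varves lie beyond the flood layer toward the sediment surface.
1051 − 14 false = 1037 true varves after the flood layer.
Counting back 1037 years from 1957 CE places the flood layer in 1957 − 1037 = 920 CE.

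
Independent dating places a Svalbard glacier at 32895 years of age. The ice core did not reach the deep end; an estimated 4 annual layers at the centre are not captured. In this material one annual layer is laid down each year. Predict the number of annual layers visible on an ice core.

32891 annual layers

One annual layer per year gives 32895 annual layers over 32895 years.
32895 − 4 missed = 32891 annual layers expected in the prepared section.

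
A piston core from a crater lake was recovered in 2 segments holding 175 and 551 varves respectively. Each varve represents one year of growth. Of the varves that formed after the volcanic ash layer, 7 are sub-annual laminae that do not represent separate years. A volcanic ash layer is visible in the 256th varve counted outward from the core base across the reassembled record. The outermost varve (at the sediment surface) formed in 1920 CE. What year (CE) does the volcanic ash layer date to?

Total varves = 175 + 551 = 726.
Between varve 256 and the sediment surface there are 726 − 256 = 470 varves.
Excluding 7 false varves: 470 − 7 = 463.
Counting back 463 years from 1920 CE places the volcanic ash layer in 1920 − 463 = 1457 CE.

1457 CE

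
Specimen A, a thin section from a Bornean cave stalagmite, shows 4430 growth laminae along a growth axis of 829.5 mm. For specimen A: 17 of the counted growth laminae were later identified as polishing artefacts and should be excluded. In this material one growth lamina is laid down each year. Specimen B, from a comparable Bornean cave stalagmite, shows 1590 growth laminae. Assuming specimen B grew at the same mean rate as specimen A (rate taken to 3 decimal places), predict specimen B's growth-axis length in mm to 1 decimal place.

Specimen A: after corrections the count is 4430 − 17 = 4413 growth laminae.
A: Extension rate ≈ 829.5 / 4413 = 0.188 mm/year.
For B, 0.188 mm/year × 1590 years = 298.9 mm.

298.9 mm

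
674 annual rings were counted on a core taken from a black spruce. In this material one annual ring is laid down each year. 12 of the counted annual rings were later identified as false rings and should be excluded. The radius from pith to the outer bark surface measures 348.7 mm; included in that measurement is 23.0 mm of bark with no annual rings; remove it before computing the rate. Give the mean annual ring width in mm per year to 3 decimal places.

0.492 mm per year

Correcting the raw count gives 674 − 12 = 662 true annual rings.
The growth record spans 348.7 − 23.0 = 325.7 mm.
325.7 mm over 662 years gives 325.7 / 662 ≈ 0.492 mm per year.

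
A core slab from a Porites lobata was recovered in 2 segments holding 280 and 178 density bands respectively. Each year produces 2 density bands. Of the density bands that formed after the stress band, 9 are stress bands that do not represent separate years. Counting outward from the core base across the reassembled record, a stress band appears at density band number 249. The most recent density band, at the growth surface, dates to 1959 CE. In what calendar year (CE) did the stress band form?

Total density bands = 280 + 178 = 458.
458 − 249 = 209 density bands lie beyond the stress band toward the growth surface.
Removing the 9 false density bands leaves 209 − 9 = 200 true density bands beyond the stress band.
200 density bands at 2 per year is 200 / 2 = 100 years.
Counting back 100 years from 1959 CE places the stress band in 1959 − 100 = 1859 CE.

1859 CE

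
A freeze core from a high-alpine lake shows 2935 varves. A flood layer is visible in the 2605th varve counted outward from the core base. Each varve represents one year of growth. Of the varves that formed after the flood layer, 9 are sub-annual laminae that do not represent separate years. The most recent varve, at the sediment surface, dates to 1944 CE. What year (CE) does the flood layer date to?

1623 CE

2935 − 2605 = 330 varves lie beyond the flood layer toward the sediment surface.
330 − 9 false = 321 true varves after the flood layer.
1944 − 321 = 1623 CE.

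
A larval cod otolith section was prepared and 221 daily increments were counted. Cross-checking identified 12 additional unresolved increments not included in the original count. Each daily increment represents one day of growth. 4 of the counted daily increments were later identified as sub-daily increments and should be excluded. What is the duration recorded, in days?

Adjusted count: 221 − 4 + 12 = 229 daily increments.
At one daily increment per day, that is 229 days.

229 d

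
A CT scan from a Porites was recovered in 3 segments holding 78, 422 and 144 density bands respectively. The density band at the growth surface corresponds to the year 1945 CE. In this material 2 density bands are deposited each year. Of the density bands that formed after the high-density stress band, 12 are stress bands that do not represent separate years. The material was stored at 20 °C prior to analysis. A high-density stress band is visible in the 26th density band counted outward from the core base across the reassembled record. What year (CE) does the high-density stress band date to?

1642 CE

Total density bands = 78 + 422 + 144 = 644.
Between density band 26 and the growth surface there are 644 − 26 = 618 density bands.
Removing the 12 false density bands leaves 618 − 12 = 606 true density bands beyond the high-density stress band.
With 2 density bands per year, 606 / 2 = 303 years.
1945 − 303 = 1642 CE.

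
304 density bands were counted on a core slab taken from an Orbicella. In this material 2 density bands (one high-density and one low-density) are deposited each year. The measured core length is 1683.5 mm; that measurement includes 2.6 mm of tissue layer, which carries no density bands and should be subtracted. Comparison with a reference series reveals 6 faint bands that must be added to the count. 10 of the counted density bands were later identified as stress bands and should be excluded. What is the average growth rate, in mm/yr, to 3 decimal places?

Correcting the raw count gives 304 − 10 + 6 = 300 true density bands.
Dividing by 2 density bands per year: 300 / 2 = 150 years.
Net length = 1683.5 − 2.6 = 1680.9 mm.
1680.9 mm over 150 years gives 1680.9 / 150 ≈ 11.206 mm/yr.

11.206 mm/yr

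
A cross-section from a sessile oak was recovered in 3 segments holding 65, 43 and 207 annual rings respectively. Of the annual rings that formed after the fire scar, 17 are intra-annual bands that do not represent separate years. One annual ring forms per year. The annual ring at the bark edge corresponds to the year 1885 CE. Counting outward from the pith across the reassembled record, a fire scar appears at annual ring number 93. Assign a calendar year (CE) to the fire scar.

Total annual rings = 65 + 43 + 207 = 315.
The fire scar sits at annual ring 93 from the pith, so 315 − 93 = 222 annual rings formed after it.
Removing the 17 false annual rings leaves 222 − 17 = 205 true annual rings beyond the fire scar.
1885 − 205 = 1680 CE.

1680 CE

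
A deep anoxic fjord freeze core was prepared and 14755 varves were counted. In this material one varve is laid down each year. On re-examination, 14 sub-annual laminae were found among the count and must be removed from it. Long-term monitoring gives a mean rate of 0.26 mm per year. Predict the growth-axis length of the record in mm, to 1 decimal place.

True varve count = 14755 − 14 = 14741.
14741 years at 0.26 mm/year gives 0.26 × 14741 = 3832.7 mm.

3832.7 mm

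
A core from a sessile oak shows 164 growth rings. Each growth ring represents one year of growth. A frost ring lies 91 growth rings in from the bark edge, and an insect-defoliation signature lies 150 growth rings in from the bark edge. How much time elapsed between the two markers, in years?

Separation: 150 − 91 = 59 growth rings.
That is 59 years at one growth ring per year.

59 years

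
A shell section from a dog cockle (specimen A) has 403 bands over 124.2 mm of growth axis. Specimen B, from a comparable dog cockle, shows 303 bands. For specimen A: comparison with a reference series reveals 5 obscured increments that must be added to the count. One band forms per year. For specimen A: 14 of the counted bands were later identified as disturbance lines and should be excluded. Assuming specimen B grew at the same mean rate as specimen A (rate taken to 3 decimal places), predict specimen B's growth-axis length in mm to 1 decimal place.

Specimen A: adjusted count: 403 − 14 + 5 = 394 bands.
A: 124.2 mm over 394 years gives 124.2 / 394 ≈ 0.315 mm/year.
B's length ≈ 0.315 × 303 = 95.4 mm.

95.4 mm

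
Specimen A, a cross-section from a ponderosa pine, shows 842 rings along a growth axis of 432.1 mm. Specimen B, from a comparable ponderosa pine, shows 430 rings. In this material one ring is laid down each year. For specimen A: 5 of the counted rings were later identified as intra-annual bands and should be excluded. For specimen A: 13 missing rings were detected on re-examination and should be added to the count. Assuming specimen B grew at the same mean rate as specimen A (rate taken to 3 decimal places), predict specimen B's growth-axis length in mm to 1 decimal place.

Specimen A: correcting the raw count gives 842 − 5 + 13 = 850 true rings.
A: 432.1 mm over 850 years gives 432.1 / 850 ≈ 0.508 mm/yr.
Length of B = 0.508 × 430 = 218.4 mm.

218.4 mm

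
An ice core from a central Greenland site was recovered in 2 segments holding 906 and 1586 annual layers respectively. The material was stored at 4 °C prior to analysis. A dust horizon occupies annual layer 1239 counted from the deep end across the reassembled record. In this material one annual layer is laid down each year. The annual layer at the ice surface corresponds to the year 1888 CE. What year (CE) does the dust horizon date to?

Total annual layers = 906 + 1586 = 2492.
Between annual layer 1239 and the ice surface there are 2492 − 1239 = 1253 annual layers.
1888 − 1253 = 635 CE.

635 CE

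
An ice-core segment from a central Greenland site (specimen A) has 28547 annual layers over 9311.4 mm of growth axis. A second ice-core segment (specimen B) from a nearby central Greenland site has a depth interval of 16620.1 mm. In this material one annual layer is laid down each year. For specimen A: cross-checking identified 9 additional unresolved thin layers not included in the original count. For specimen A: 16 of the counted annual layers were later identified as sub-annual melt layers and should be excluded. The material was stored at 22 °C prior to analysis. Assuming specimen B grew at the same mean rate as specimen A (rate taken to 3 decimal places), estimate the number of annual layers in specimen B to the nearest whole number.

Specimen A: correcting the raw count gives 28547 − 16 + 9 = 28540 true annual layers.
A: Extension rate ≈ 9311.4 / 28540 = 0.326 mm per year.
B spans 16620.1 / 0.326 = 50981.90 years ≈ 50982 annual layers.

50982 annual layers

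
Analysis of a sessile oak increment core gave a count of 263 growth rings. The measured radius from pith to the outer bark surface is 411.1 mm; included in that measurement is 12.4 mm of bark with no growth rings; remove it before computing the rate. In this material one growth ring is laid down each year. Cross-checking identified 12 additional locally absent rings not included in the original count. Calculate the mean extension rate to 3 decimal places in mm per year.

1.450 mm per year

After corrections the count is 263 + 12 = 275 growth rings.
Net length = 411.1 − 12.4 = 398.7 mm.
Extension rate ≈ 398.7 / 275 = 1.450 mm per year.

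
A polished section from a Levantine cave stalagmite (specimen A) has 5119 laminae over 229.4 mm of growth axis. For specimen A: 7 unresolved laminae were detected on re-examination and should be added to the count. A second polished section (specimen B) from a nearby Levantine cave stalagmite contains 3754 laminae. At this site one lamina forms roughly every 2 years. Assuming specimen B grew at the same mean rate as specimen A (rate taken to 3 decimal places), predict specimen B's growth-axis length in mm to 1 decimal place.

165.2 mm

Specimen A: correcting the raw count gives 5119 + 7 = 5126 true laminae.
Specimen A: multiplying by 2 years per lamina: 5126 × 2 = 10252 years.
A: Extension rate ≈ 229.4 / 10252 = 0.022 mm/year.
Specimen B: at 2 years per lamina, 3754 × 2 = 7508 years. Length of B = 0.022 × 7508 = 165.2 mm.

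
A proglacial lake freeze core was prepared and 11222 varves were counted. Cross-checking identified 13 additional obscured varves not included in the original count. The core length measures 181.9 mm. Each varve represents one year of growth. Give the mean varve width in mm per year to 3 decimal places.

0.016 mm per year

Adjusted count: 11222 + 13 = 11235 varves.
181.9 mm over 11235 years gives 181.9 / 11235 ≈ 0.016 mm per year.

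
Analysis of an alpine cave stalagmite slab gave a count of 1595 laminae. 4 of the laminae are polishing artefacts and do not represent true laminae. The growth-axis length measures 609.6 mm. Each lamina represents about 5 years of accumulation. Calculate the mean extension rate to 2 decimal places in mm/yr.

0.08 mm/yr

Correcting the raw count gives 1595 − 4 = 1591 true laminae.
At 5 years per lamina, 1591 × 5 = 7955 years.
Extension rate ≈ 609.6 / 7955 = 0.08 mm/yr.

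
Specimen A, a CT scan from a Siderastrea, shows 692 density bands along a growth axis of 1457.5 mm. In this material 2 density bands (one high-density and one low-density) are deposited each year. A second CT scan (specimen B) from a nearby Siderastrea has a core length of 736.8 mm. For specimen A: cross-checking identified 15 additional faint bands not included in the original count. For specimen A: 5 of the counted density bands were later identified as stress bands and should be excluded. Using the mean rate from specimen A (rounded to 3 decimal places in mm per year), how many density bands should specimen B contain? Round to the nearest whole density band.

355 density bands

Specimen A: after corrections the count is 692 − 5 + 15 = 702 density bands.
Specimen A: with 2 density bands per year, 702 / 2 = 351 years.
A: 1457.5 mm over 351 years gives 1457.5 / 351 ≈ 4.152 mm/yr.
B spans 736.8 / 4.152 = 177.46 years; at 2 density bands per year that is 177.46 × 2 ≈ 355 density bands.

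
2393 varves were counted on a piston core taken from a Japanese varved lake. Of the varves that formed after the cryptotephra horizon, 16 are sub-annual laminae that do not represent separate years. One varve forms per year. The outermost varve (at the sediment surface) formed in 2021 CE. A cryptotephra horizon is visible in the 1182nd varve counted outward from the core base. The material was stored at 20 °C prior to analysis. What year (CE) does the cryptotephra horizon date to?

2393 − 1182 = 1211 varves lie beyond the cryptotephra horizon toward the sediment surface.
Excluding 16 false varves: 1211 − 16 = 1195.
Counting back 1195 years from 2021 CE places the cryptotephra horizon in 2021 − 1195 = 826 CE.

826 CE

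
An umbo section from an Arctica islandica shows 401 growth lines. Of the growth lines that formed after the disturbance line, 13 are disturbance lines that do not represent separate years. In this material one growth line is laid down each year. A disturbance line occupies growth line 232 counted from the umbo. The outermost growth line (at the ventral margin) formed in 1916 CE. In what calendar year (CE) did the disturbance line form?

1760 CE

Between growth line 232 and the ventral margin there are 401 − 232 = 169 growth lines.
169 − 13 false = 156 true growth lines after the disturbance line.
1916 − 156 = 1760 CE.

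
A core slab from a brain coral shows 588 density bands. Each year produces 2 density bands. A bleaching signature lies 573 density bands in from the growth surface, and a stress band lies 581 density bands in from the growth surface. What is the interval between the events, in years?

4 yr

581 − 573 = 8 density bands lie between the two events.
Dividing by 2 density bands per year: 8 / 2 = 4 years.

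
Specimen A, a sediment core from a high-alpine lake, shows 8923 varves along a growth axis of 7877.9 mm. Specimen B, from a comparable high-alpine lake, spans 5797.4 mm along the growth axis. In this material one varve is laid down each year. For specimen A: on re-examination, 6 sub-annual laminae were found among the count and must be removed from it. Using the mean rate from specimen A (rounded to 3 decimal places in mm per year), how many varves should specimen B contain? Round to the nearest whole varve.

Specimen A: after corrections the count is 8923 − 6 = 8917 varves.
A: 7877.9 mm over 8917 years gives 7877.9 / 8917 ≈ 0.883 mm per year.
B spans 5797.4 / 0.883 = 6565.57 years ≈ 6566 varves.

6566 varves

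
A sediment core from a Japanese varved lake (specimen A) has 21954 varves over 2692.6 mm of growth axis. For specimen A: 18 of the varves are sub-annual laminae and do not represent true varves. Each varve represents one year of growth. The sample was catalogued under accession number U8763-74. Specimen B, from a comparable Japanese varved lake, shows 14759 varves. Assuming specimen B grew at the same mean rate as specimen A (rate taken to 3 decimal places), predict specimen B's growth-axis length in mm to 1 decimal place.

Specimen A: after corrections the count is 21954 − 18 = 21936 varves.
A: Extension rate ≈ 2692.6 / 21936 = 0.123 mm/year.
B's length ≈ 0.123 × 14759 = 1815.4 mm.

1815.4 mm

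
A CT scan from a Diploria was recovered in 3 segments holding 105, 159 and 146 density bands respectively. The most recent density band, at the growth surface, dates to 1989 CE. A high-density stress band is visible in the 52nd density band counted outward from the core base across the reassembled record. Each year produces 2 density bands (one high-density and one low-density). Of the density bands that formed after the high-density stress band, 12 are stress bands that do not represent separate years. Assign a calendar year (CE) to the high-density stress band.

1816 CE

Total density bands = 105 + 159 + 146 = 410.
Between density band 52 and the growth surface there are 410 − 52 = 358 density bands.
Excluding 12 false density bands: 358 − 12 = 346.
346 density bands at 2 per year is 346 / 2 = 173 years.
1989 − 173 = 1816 CE.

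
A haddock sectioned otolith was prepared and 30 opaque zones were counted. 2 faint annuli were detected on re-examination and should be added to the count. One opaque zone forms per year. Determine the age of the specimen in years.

Adjusted count: 30 + 2 = 32 opaque zones.
With a one-to-one opaque zone periodicity this is 32 years.

32 years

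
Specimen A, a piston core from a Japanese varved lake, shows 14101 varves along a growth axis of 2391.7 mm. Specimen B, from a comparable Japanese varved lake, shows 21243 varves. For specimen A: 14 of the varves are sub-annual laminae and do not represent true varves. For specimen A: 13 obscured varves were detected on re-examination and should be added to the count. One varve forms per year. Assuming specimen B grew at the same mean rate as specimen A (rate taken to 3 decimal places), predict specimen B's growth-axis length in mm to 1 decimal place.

3611.3 mm

Specimen A: after corrections the count is 14101 − 14 + 13 = 14100 varves.
A: Mean rate = 2391.7 mm / 14100 years ≈ 0.170 mm/yr.
For B, 0.170 mm/year × 21243 years = 3611.3 mm.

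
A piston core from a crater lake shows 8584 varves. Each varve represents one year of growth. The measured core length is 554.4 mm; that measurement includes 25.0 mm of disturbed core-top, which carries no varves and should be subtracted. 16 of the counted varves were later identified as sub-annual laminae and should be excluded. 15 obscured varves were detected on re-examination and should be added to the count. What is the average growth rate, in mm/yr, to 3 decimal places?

0.062 mm/yr

After corrections the count is 8584 − 16 + 15 = 8583 varves.
Net length = 554.4 − 25.0 = 529.4 mm.
Extension rate ≈ 529.4 / 8583 = 0.062 mm/yr.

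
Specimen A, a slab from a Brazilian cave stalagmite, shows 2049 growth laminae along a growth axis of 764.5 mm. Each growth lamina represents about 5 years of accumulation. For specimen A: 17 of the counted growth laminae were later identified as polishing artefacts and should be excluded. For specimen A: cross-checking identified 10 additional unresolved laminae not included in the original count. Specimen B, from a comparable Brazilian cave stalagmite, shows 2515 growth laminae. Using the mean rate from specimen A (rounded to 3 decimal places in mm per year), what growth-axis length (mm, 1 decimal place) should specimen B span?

943.1 mm

Specimen A: adjusted count: 2049 − 17 + 10 = 2042 growth laminae.
Specimen A: 2042 growth laminae at 5 years each span 2042 × 5 = 10210 years.
A: Mean rate = 764.5 mm / 10210 years ≈ 0.075 mm per year.
Specimen B: multiplying by 5 years per growth lamina: 2515 × 5 = 12575 years. For B, 0.075 mm/year × 12575 years = 943.1 mm.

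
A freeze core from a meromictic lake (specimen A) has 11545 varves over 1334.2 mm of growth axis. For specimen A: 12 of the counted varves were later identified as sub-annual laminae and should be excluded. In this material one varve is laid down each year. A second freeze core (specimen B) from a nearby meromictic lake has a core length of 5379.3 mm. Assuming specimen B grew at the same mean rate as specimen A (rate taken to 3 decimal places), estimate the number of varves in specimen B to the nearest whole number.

Specimen A: correcting the raw count gives 11545 − 12 = 11533 true varves.
A: 1334.2 mm over 11533 years gives 1334.2 / 11533 ≈ 0.116 mm/year.
For B, 5379.3 / 0.116 = 46373.28 years ≈ 46373 varves.

46373 varves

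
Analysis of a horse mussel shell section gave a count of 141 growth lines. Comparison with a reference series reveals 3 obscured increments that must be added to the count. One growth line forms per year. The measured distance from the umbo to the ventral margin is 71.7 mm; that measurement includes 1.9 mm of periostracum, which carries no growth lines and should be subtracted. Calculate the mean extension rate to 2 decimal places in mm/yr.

0.48 mm/yr

True growth line count = 141 + 3 = 144.
Removing the 1.9 mm offcut leaves 71.7 − 1.9 = 69.8 mm.
69.8 mm over 144 years gives 69.8 / 144 ≈ 0.48 mm/yr.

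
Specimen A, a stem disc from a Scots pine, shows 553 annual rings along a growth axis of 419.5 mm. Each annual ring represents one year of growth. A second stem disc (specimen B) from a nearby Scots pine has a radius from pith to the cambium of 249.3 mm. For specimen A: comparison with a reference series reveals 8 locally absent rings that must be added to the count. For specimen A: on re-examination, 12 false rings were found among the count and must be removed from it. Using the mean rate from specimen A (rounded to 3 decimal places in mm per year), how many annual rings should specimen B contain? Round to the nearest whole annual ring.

326 annual rings

Specimen A: true annual ring count = 553 − 12 + 8 = 549.
A: Extension rate ≈ 419.5 / 549 = 0.764 mm/year.
Specimen B: 249.3 mm / 0.764 mm per year = 326.31 years ≈ 326 annual rings.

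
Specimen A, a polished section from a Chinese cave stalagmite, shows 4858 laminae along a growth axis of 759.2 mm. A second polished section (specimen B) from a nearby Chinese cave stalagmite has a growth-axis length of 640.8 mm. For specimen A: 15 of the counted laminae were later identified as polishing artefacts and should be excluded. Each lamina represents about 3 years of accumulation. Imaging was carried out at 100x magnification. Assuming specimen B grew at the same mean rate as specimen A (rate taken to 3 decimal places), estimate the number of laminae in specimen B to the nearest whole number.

Specimen A: adjusted count: 4858 − 15 = 4843 laminae.
Specimen A: 4843 laminae at 3 years each span 4843 × 3 = 14529 years.
A: Mean rate = 759.2 mm / 14529 years ≈ 0.052 mm/year.
For B, 640.8 / 0.052 = 12323.08 years; at 3 years per lamina that is 12323.08 / 3 ≈ 4108 laminae.

4108 laminae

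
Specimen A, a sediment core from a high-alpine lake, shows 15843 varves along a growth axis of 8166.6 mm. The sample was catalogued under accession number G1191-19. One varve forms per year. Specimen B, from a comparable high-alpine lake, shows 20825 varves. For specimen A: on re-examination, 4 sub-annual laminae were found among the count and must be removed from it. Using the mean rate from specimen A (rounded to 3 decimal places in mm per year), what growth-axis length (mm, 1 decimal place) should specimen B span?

Specimen A: correcting the raw count gives 15843 − 4 = 15839 true varves.
A: Extension rate ≈ 8166.6 / 15839 = 0.516 mm/yr.
For B, 0.516 mm/year × 20825 years = 10745.7 mm.

10745.7 mm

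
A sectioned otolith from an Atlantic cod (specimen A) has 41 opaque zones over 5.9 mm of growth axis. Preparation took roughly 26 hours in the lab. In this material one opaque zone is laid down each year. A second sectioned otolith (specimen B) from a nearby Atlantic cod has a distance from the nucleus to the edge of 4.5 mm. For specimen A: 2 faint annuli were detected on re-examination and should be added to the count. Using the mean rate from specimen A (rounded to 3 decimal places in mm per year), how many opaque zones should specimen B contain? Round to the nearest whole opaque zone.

Specimen A: after corrections the count is 41 + 2 = 43 opaque zones.
A: Extension rate ≈ 5.9 / 43 = 0.137 mm per year.
B spans 4.5 / 0.137 = 32.85 years ≈ 33 opaque zones.

33 opaque zones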